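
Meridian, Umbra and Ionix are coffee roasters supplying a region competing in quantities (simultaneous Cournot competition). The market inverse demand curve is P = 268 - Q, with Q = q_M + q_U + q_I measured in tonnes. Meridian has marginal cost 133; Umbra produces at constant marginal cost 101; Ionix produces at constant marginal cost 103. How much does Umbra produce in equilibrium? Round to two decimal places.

Meridian's profit: π_M = (268 - Q)q_M - (133q_M). Setting ∂π_M/∂q_M = 0: 135 - 2q_M - (q_U + q_I) = 0.
Umbra's first-order condition: 167 - 2q_U - (q_M + q_I) = 0.
Ionix's first-order condition: 165 - 2q_I - (q_M + q_U) = 0.
Summing all 3 equations gives 467 − 4Q = 0, hence Q = 467/4.
Back-substituting: q_M = (135 − 467/4) = 73/4, q_U = (167 − 467/4) = 201/4, q_I = (165 − 467/4) = 193/4.

50.25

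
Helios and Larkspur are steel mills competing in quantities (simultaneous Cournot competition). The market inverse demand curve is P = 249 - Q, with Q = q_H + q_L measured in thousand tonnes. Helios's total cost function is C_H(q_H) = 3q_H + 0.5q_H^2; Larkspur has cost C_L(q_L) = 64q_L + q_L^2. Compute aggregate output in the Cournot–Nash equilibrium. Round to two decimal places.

100.73

Helios's profit: π_H = (249 - Q)q_H - (3q_H + (1/2)q_H²). Setting ∂π_H/∂q_H = 0: 246 - 3q_H - (q_L) = 0.
Larkspur's first-order condition: 185 - 4q_L - (q_H) = 0.
Best responses: q_H = (246 - q_L)/3, q_L = (185 - q_H)/4.
Solving the pair: q_H = 799/11, q_L = 309/11.
Total output Q = 799/11 + 309/11 = 1108/11.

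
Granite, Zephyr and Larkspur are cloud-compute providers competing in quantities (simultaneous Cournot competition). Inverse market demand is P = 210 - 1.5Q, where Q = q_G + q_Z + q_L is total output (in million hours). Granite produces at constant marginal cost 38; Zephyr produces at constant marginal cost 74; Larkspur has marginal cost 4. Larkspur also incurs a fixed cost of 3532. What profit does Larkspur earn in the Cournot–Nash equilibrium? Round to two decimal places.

472.17

Granite's profit: π_G = (210 - 1.5Q)q_G - (38q_G). Setting ∂π_G/∂q_G = 0: 172 - 3q_G - (3/2)(q_Z + q_L) = 0.
Zephyr's first-order condition: 136 - 3q_Z - (3/2)(q_G + q_L) = 0.
Larkspur's profit: π_L = (210 - 1.5Q)q_L - (4q_L). Setting ∂π_L/∂q_L = 0: 206 - 3q_L - (3/2)(q_G + q_Z) = 0.
Adding the 3 first-order conditions: 514 − 6Q = 0, so Q = 257/3.
Back-substituting: q_G = (172 − 257/2)/(3/2) = 29, q_Z = (136 − 257/2)/(3/2) = 5, q_L = (206 − 257/2)/(3/2) = 155/3.
Price P = 210 - (3/2)·(257/3) = 163/2.
Larkspur's profit: (163/2 - 4)·(155/3) - 3532 = 472.1667.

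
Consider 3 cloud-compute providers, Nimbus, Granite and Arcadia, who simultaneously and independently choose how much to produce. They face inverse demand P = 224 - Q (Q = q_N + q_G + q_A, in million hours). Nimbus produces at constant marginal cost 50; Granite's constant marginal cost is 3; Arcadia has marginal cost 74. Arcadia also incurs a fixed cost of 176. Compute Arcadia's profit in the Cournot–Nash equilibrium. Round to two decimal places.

Nimbus's profit: π_N = (224 - Q)q_N - (50q_N). Setting ∂π_N/∂q_N = 0: 174 - 2q_N - (q_G + q_A) = 0.
Granite's profit: π_G = (224 - Q)q_G - (3q_G). Setting ∂π_G/∂q_G = 0: 221 - 2q_G - (q_N + q_A) = 0.
Arcadia's profit: π_A = (224 - Q)q_A - (74q_A). Setting ∂π_A/∂q_A = 0: 150 - 2q_A - (q_N + q_G) = 0.
Adding the 3 first-order conditions: 545 − 4Q = 0, so Q = 545/4.
Back-substituting: q_N = (174 − 545/4) = 151/4, q_G = (221 − 545/4) = 339/4, q_A = (150 − 545/4) = 55/4.
Price P = 224 - 545/4 = 351/4.
Arcadia's profit: (351/4 - 74)·(55/4) - 176 = 209/16.

13.06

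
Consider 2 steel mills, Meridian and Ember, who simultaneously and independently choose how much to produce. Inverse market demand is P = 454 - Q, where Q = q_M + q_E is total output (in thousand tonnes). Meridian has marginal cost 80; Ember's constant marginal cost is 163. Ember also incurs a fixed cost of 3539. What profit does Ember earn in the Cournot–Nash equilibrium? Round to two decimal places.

1268.11

Meridian's profit: π_M = (454 - Q)q_M - (80q_M). Setting ∂π_M/∂q_M = 0: 374 - 2q_M - (q_E) = 0.
Ember's profit: π_E = (454 - Q)q_E - (163q_E). Setting ∂π_E/∂q_E = 0: 291 - 2q_E - (q_M) = 0.
Rearranging gives the reaction functions q_M = (374 - q_E)/2 and q_E = (291 - q_M)/2.
Solving the pair: q_M = 457/3, q_E = 208/3.
Price P = 454 - 665/3 = 697/3.
Ember's profit: (697/3 - 163)·(208/3) - 3539 = 1268.1111.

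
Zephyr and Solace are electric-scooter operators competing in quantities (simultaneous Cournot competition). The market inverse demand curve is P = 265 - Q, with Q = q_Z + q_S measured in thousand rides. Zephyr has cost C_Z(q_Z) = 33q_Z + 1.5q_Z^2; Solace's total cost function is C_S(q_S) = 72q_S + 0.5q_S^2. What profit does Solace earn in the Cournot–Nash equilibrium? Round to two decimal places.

4111.91

Zephyr's profit: π_Z = (265 - Q)q_Z - (33q_Z + (3/2)q_Z²). Setting ∂π_Z/∂q_Z = 0: 232 - 5q_Z - (q_S) = 0.
Solace's first-order condition: 193 - 3q_S - (q_Z) = 0.
Best responses: q_Z = (232 - q_S)/5, q_S = (193 - q_Z)/3.
Solving the pair: q_Z = 503/14, q_S = 733/14.
Price P = 265 - 618/7 = 1237/7.
Solace's profit: (1237/7)·(733/14) - 72·(733/14) - (1/2)(733/14)² = 4111.9056.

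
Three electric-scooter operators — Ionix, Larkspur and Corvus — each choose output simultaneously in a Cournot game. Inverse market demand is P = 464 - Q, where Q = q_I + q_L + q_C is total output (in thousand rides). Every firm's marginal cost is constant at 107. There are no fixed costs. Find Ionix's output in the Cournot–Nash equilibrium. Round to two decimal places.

89.25

A representative firm's profit is π_i = q_i(464 - Q) - 107q_i.
First-order condition (treating rivals' output as given): 357 - 2q_i - Σ_{j≠i} q_j = 0.
With identical firms every q_j equals q_i, so Σ_{j≠i} q_j = 2q_i and 357 = 4q_i, giving q_i = 357/4.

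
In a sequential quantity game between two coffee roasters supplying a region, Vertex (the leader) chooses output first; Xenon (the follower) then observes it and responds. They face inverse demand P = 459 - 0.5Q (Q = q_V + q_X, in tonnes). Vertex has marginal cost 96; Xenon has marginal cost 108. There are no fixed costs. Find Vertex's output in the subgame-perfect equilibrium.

375

Solve by backward induction. Given q_V, the follower Xenon maximises π_X = (459 - (1/2)q_V - (1/2)q_X)q_X - 108q_X.
∂π_X/∂q_X = 351 - (1/2)q_V - q_X = 0 gives the reaction function q_X = (351 - (1/2)q_V).
Vertex substitutes q_X(q_V) into its own profit: π_V = q_V(459 - (1/2)q_V - (351 - (1/2)q_V)/2) - 96q_V = (567/2 - (1/4)q_V)q_V - 96q_V.
The leader's first-order condition 375/2 - (1/2)q_V = 0 yields q_V = 375.
Then q_X = (351 - (1/2)·375) = 327/2.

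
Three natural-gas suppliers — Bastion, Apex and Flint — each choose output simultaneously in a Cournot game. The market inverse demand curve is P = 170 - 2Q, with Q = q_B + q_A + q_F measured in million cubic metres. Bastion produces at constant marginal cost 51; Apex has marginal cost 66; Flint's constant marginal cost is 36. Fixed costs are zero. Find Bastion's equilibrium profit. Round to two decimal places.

Bastion's profit: π_B = (170 - 2Q)q_B - (51q_B). Setting ∂π_B/∂q_B = 0: 119 - 4q_B - 2(q_A + q_F) = 0.
Apex's profit: π_A = (170 - 2Q)q_A - (66q_A). Setting ∂π_A/∂q_A = 0: 104 - 4q_A - 2(q_B + q_F) = 0.
Flint's profit: π_F = (170 - 2Q)q_F - (36q_F). Setting ∂π_F/∂q_F = 0: 134 - 4q_F - 2(q_B + q_A) = 0.
Adding the 3 first-order conditions: 357 − 8Q = 0, so Q = 357/8.
Back-substituting: q_B = (119 − 357/4)/2 = 119/8, q_A = (104 − 357/4)/2 = 59/8, q_F = (134 − 357/4)/2 = 179/8.
Price P = 170 - 2·(357/8) = 323/4.
Bastion's profit: (323/4 - 51)·(119/8) = 442.5313.

442.53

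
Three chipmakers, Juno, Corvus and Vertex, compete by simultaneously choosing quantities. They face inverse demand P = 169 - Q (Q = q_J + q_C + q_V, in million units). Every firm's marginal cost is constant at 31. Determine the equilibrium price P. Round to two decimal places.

Each firm earns π_i = (169 - Q)q_i - 31q_i.
First-order condition (treating rivals' output as given): 138 - 2q_i - Σ_{j≠i} q_j = 0.
By symmetry each firm produces the same amount; substituting Σ_{j≠i} q_j = 2q_i yields q_i = 138/4 = 69/2.
Total output Q = 207/2, so price P = 169 - 207/2 = 131/2.

65.50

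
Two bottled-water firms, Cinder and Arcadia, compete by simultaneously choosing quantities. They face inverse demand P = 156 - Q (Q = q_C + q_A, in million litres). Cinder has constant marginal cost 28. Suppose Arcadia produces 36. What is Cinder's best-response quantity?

46

With the rival's output fixed at 36, Cinder's profit is π_C = (156 - 36 - q_C)q_C - (28q_C) = (120 - q_C)q_C - (28q_C).
∂π_C/∂q_C = 92 - 2q_C = 0, so q_C = 46.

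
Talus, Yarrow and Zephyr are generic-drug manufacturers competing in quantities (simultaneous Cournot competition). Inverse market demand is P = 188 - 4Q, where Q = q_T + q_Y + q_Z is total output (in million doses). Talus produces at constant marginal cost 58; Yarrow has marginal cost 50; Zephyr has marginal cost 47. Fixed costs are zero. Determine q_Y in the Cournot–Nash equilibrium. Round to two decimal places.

8.94

Talus's profit: π_T = (188 - 4Q)q_T - (58q_T). Setting ∂π_T/∂q_T = 0: 130 - 8q_T - 4(q_Y + q_Z) = 0.
Yarrow's profit: π_Y = (188 - 4Q)q_Y - (50q_Y). Setting ∂π_Y/∂q_Y = 0: 138 - 8q_Y - 4(q_T + q_Z) = 0.
Zephyr's first-order condition: 141 - 8q_Z - 4(q_T + q_Y) = 0.
Adding the 3 conditions: 409 − 8Q − 8Q = 0, i.e. Q = 409/16.
Back-substituting: q_T = (130 − 409/4)/4 = 111/16, q_Y = (138 − 409/4)/4 = 143/16, q_Z = (141 − 409/4)/4 = 155/16.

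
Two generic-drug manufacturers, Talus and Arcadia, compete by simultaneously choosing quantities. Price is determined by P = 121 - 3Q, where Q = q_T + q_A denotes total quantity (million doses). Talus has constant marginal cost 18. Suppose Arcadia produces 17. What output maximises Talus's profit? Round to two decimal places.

With the rival's output fixed at 17, Talus's profit is π_T = (121 - 3·17 - 3q_T)q_T - (18q_T) = (70 - 3q_T)q_T - (18q_T).
∂π_T/∂q_T = 52 - 6q_T = 0, so q_T = 26/3.

8.67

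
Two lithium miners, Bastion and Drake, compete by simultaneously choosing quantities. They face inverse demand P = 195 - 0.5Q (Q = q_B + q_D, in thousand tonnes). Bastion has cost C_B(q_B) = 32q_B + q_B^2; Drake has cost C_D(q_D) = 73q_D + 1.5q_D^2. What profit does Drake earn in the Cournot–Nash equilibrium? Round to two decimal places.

1172.52

Bastion's profit: π_B = (195 - 0.5Q)q_B - (32q_B + q_B²). Setting ∂π_B/∂q_B = 0: 163 - 3q_B - (1/2)(q_D) = 0.
Drake's profit: π_D = (195 - 0.5Q)q_D - (73q_D + (3/2)q_D²). Setting ∂π_D/∂q_D = 0: 122 - 4q_D - (1/2)(q_B) = 0.
Rearranging gives the reaction functions q_B = (163 - (1/2)q_D)/3 and q_D = (122 - (1/2)q_B)/4.
Solving the pair: q_B = 50.2979, q_D = 1138/47.
Price P = 195 - (1/2)·74.5106 = 157.7447.
Drake's profit: 157.7447·(1138/47) - 73·(1138/47) - (3/2)(1138/47)² = 1172.5161.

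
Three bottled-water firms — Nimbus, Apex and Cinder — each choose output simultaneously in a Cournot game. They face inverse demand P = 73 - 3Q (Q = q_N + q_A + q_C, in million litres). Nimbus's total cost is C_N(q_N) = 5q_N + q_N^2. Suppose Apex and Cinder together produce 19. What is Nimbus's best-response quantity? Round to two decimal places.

1.38

With rivals' combined output fixed at 19, Nimbus's profit is π_N = (73 - 3·19 - 3q_N)q_N - (5q_N + q_N²) = (16 - 3q_N)q_N - (5q_N + q_N²).
∂π_N/∂q_N = 11 - 8q_N = 0, so q_N = 11/8.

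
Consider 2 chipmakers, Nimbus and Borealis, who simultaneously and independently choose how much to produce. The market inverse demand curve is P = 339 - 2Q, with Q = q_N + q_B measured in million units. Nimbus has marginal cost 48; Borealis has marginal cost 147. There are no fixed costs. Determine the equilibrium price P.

178

Nimbus's profit: π_N = (339 - 2Q)q_N - (48q_N). Setting ∂π_N/∂q_N = 0: 291 - 4q_N - 2(q_B) = 0.
Borealis's profit: π_B = (339 - 2Q)q_B - (147q_B). Setting ∂π_B/∂q_B = 0: 192 - 4q_B - 2(q_N) = 0.
Best responses: q_N = (291 - 2q_B)/4, q_B = (192 - 2q_N)/4.
Solving the pair: q_N = 65, q_B = 31/2.
Total output Q = 161/2, so price P = 339 - 2·(161/2) = 178.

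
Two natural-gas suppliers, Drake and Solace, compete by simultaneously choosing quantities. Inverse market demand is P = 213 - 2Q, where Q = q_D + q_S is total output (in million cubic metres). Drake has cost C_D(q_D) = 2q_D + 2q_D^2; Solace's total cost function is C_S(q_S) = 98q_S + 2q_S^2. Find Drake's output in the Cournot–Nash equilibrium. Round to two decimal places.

Drake's profit: π_D = (213 - 2Q)q_D - (2q_D + 2q_D²). Setting ∂π_D/∂q_D = 0: 211 - 8q_D - 2(q_S) = 0.
Solace's first-order condition: 115 - 8q_S - 2(q_D) = 0.
So q_D = (211 - 2q_S)/8 and q_S = (115 - 2q_D)/8.
Substituting one into the other gives q_D = 243/10 and q_S = 83/10.

24.30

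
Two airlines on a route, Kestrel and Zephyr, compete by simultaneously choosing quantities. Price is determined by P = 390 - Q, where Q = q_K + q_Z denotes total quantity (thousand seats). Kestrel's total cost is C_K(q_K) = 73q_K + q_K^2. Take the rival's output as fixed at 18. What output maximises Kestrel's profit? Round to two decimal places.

74.75

With the rival's output fixed at 18, Kestrel's profit is π_K = (390 - 18 - q_K)q_K - (73q_K + q_K²) = (372 - q_K)q_K - (73q_K + q_K²).
∂π_K/∂q_K = 299 - 4q_K = 0, so q_K = 299/4.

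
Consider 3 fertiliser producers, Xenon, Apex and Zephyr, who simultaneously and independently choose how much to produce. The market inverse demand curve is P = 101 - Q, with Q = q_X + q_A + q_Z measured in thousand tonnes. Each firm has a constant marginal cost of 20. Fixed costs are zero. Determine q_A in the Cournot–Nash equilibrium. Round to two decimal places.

A representative firm's profit is π_i = q_i(101 - Q) - 20q_i.
First-order condition (treating rivals' output as given): 81 - 2q_i - Σ_{j≠i} q_j = 0.
By symmetry each firm produces the same amount; substituting Σ_{j≠i} q_j = 2q_i yields q_i = 81/4.

20.25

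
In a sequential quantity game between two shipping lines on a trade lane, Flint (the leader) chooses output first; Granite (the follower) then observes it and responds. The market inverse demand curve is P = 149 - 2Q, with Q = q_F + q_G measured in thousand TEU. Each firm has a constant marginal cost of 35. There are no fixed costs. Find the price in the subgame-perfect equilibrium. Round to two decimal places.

Solve by backward induction. Given q_F, the follower Granite maximises π_G = (149 - 2q_F - 2q_G)q_G - 35q_G.
Setting the follower's marginal profit to zero, 114 - 2q_F - 4q_G = 0, i.e. q_G = (114 - 2q_F)/4.
The leader anticipates this reaction. Substituting into P = 149 - 2Q gives P = 92 - q_F, so π_F = (92 - q_F)q_F - 35q_F.
Maximising: ∂π_F/∂q_F = 57 - 2q_F = 0, giving q_F = 57/2.
Then q_G = (114 - 2·(57/2))/4 = 57/4.
Total output Q = 171/4, so price P = 149 - 2·(171/4) = 127/2.

63.50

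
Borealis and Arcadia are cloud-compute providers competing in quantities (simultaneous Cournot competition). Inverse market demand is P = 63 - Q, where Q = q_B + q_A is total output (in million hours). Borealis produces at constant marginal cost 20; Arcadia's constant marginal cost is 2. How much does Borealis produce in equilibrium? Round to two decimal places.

8.33

Borealis's profit: π_B = (63 - Q)q_B - (20q_B). Setting ∂π_B/∂q_B = 0: 43 - 2q_B - (q_A) = 0.
Arcadia's profit: π_A = (63 - Q)q_A - (2q_A). Setting ∂π_A/∂q_A = 0: 61 - 2q_A - (q_B) = 0.
Rearranging gives the reaction functions q_B = (43 - q_A)/2 and q_A = (61 - q_B)/2.
Substituting one into the other gives q_B = 25/3 and q_A = 79/3.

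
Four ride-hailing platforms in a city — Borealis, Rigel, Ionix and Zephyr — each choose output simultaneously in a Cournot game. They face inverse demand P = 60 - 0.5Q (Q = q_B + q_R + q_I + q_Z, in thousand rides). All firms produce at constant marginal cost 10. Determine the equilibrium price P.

20

A representative firm's profit is π_i = q_i(60 - 0.5Q) - 10q_i.
First-order condition (treating rivals' output as given): 50 - q_i - (1/2)·Σ_{j≠i} q_j = 0.
By symmetry each firm produces the same amount; substituting Σ_{j≠i} q_j = 3q_i yields q_i = 50/(5/2) = 20.
Total output Q = 80, so price P = 60 - (1/2)·80 = 20.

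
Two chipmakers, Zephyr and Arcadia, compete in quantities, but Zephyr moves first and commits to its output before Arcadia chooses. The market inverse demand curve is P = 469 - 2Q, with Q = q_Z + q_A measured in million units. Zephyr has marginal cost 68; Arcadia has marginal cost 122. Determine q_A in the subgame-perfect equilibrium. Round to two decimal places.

Solve by backward induction. Given q_Z, the follower Arcadia maximises π_A = (469 - 2q_Z - 2q_A)q_A - 122q_A.
Follower FOC: 347 - 2q_Z - 4q_A = 0, so q_A(q_Z) = (347 - 2q_Z)/4.
The leader anticipates this reaction. Substituting into P = 469 - 2Q gives P = 591/2 - q_Z, so π_Z = (591/2 - q_Z)q_Z - 68q_Z.
Maximising: ∂π_Z/∂q_Z = 455/2 - 2q_Z = 0, giving q_Z = 455/4.
Then q_A = (347 - 2·(455/4))/4 = 239/8.

29.88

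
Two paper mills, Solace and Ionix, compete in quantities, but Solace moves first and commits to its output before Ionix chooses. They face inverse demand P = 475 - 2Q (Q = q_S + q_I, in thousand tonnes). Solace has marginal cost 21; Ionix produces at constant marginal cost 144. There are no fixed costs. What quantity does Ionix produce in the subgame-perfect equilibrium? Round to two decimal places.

Solve by backward induction. Given q_S, the follower Ionix maximises π_I = (475 - 2q_S - 2q_I)q_I - 144q_I.
∂π_I/∂q_I = 331 - 2q_S - 4q_I = 0 gives the reaction function q_I = (331 - 2q_S)/4.
Solace substitutes q_I(q_S) into its own profit: π_S = q_S(475 - 2q_S - (331 - 2q_S)/2) - 21q_S = (619/2 - q_S)q_S - 21q_S.
Maximising: ∂π_S/∂q_S = 577/2 - 2q_S = 0, giving q_S = 577/4.
Then q_I = (331 - 2·(577/4))/4 = 85/8.

10.63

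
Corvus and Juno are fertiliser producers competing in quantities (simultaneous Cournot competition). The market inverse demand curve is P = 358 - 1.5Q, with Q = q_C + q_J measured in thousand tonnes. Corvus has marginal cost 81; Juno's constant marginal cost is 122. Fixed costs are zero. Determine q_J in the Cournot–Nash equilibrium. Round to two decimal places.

43.33

Corvus's profit: π_C = (358 - 1.5Q)q_C - (81q_C). Setting ∂π_C/∂q_C = 0: 277 - 3q_C - (3/2)(q_J) = 0.
Juno's profit: π_J = (358 - 1.5Q)q_J - (122q_J). Setting ∂π_J/∂q_J = 0: 236 - 3q_J - (3/2)(q_C) = 0.
Best responses: q_C = (277 - (3/2)q_J)/3, q_J = (236 - (3/2)q_C)/3.
Solving the pair: q_C = 212/3, q_J = 130/3.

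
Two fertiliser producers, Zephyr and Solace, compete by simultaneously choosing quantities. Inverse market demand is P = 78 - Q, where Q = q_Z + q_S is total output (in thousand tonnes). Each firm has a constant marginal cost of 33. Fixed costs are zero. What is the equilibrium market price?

48

Each firm earns π_i = (78 - Q)q_i - 33q_i.
First-order condition (treating rivals' output as given): 45 - 2q_i - q_j = 0.
By symmetry each firm produces the same amount; substituting q_j = q_i yields q_i = 45/3 = 15.
Total output Q = 30, so price P = 78 - 30 = 48.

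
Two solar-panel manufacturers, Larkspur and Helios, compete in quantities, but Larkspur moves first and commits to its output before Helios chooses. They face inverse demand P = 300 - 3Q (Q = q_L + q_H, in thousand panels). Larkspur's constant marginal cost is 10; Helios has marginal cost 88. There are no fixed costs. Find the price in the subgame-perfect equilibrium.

102

Solve by backward induction. Given q_L, the follower Helios maximises π_H = (300 - 3q_L - 3q_H)q_H - 88q_H.
∂π_H/∂q_H = 212 - 3q_L - 6q_H = 0 gives the reaction function q_H = (212 - 3q_L)/6.
The leader anticipates this reaction. Substituting into P = 300 - 3Q gives P = 194 - (3/2)q_L, so π_L = (194 - (3/2)q_L)q_L - 10q_L.
Maximising: ∂π_L/∂q_L = 184 - 3q_L = 0, giving q_L = 184/3.
Then q_H = (212 - 3·(184/3))/6 = 14/3.
Total output Q = 66, so price P = 300 - 3·66 = 102.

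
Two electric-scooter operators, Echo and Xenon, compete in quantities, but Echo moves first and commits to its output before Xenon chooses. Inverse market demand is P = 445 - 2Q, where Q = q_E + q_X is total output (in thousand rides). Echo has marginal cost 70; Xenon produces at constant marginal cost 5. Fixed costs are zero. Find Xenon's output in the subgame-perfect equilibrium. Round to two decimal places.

71.25

The follower Xenon best-responds to any q_E: π_X = (445 - 2Q)q_X - 5q_X.
∂π_X/∂q_X = 440 - 2q_E - 4q_X = 0 gives the reaction function q_X = (440 - 2q_E)/4.
Echo substitutes q_X(q_E) into its own profit: π_E = q_E(445 - 2q_E - (440 - 2q_E)/2) - 70q_E = (225 - q_E)q_E - 70q_E.
Maximising: ∂π_E/∂q_E = 155 - 2q_E = 0, giving q_E = 155/2.
Then q_X = (440 - 2·(155/2))/4 = 285/4.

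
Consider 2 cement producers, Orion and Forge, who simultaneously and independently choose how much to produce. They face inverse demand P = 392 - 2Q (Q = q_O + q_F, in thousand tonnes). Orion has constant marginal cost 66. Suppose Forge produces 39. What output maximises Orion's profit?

62

With the rival's output fixed at 39, Orion's profit is π_O = (392 - 2·39 - 2q_O)q_O - (66q_O) = (314 - 2q_O)q_O - (66q_O).
∂π_O/∂q_O = 248 - 4q_O = 0, so q_O = 62.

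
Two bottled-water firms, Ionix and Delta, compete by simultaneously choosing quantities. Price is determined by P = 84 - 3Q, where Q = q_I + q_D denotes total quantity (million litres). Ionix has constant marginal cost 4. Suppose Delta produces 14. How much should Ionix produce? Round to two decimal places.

With the rival's output fixed at 14, Ionix's profit is π_I = (84 - 3·14 - 3q_I)q_I - (4q_I) = (42 - 3q_I)q_I - (4q_I).
∂π_I/∂q_I = 38 - 6q_I = 0, so q_I = 19/3.

6.33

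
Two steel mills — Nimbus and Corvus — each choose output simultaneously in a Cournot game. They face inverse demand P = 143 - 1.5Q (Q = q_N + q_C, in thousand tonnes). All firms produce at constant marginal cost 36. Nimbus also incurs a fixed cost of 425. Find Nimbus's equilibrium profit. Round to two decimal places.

A representative firm's profit is π_i = q_i(143 - 1.5Q) - 36q_i.
First-order condition (treating rivals' output as given): 107 - 3q_i - (3/2)q_j = 0.
By symmetry each firm produces the same amount; substituting q_j = q_i yields q_i = 107/(9/2) = 214/9.
Price P = 143 - (3/2)·(428/9) = 215/3.
Nimbus's profit: (215/3 - 36)·(214/9) - 425 = 423.0741.

423.07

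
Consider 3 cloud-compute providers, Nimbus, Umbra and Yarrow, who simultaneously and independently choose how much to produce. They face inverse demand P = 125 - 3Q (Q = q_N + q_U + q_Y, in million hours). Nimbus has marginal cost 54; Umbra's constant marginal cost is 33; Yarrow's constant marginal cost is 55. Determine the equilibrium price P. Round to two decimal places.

66.75

Nimbus's profit: π_N = (125 - 3Q)q_N - (54q_N). Setting ∂π_N/∂q_N = 0: 71 - 6q_N - 3(q_U + q_Y) = 0.
Umbra's first-order condition: 92 - 6q_U - 3(q_N + q_Y) = 0.
Yarrow's first-order condition: 70 - 6q_Y - 3(q_N + q_U) = 0.
Adding the 3 conditions: 233 − 6Q − 6Q = 0, i.e. Q = 233/12.
Back-substituting: q_N = (71 − 233/4)/3 = 17/4, q_U = (92 − 233/4)/3 = 45/4, q_Y = (70 − 233/4)/3 = 47/12.
Total output Q = 233/12, so price P = 125 - 3·(233/12) = 267/4.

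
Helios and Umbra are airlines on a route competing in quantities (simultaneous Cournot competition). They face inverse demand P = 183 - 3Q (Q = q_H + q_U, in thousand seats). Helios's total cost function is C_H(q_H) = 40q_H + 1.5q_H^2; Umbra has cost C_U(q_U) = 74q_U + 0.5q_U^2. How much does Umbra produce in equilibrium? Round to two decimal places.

Helios's profit: π_H = (183 - 3Q)q_H - (40q_H + (3/2)q_H²). Setting ∂π_H/∂q_H = 0: 143 - 9q_H - 3(q_U) = 0.
Umbra's first-order condition: 109 - 7q_U - 3(q_H) = 0.
Rearranging gives the reaction functions q_H = (143 - 3q_U)/9 and q_U = (109 - 3q_H)/7.
Solving the pair: q_H = 337/27, q_U = 92/9.

10.22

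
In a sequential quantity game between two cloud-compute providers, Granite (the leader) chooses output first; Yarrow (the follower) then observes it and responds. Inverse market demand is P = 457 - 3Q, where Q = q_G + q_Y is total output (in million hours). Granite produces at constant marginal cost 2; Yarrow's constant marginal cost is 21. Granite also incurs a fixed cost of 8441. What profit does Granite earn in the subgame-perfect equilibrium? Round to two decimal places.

Solve by backward induction. Given q_G, the follower Yarrow maximises π_Y = (457 - 3q_G - 3q_Y)q_Y - 21q_Y.
∂π_Y/∂q_Y = 436 - 3q_G - 6q_Y = 0 gives the reaction function q_Y = (436 - 3q_G)/6.
The leader anticipates this reaction. Substituting into P = 457 - 3Q gives P = 239 - (3/2)q_G, so π_G = (239 - (3/2)q_G)q_G - 2q_G.
Leader FOC: 237 - 3q_G = 0, so q_G = 79.
Then q_Y = (436 - 3·79)/6 = 199/6.
Price P = 457 - 3·(673/6) = 241/2.
Granite's profit: (241/2 - 2)·79 - 8441 = 1841/2.

920.50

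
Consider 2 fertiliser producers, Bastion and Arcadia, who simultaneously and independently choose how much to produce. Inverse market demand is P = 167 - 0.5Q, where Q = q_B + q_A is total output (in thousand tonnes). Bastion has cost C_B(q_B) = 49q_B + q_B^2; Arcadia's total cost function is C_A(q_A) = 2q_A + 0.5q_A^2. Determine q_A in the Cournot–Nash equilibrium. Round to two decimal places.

75.83

Bastion's profit: π_B = (167 - 0.5Q)q_B - (49q_B + q_B²). Setting ∂π_B/∂q_B = 0: 118 - 3q_B - (1/2)(q_A) = 0.
Arcadia's first-order condition: 165 - 2q_A - (1/2)(q_B) = 0.
Rearranging gives the reaction functions q_B = (118 - (1/2)q_A)/3 and q_A = (165 - (1/2)q_B)/2.
Solving the pair: q_B = 614/23, q_A = 1744/23.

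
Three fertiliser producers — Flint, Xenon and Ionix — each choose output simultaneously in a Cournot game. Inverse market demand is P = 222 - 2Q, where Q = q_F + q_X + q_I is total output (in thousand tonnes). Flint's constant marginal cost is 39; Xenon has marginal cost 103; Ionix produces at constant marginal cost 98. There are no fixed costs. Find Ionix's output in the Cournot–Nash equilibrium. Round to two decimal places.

Flint's profit: π_F = (222 - 2Q)q_F - (39q_F). Setting ∂π_F/∂q_F = 0: 183 - 4q_F - 2(q_X + q_I) = 0.
Xenon's profit: π_X = (222 - 2Q)q_X - (103q_X). Setting ∂π_X/∂q_X = 0: 119 - 4q_X - 2(q_F + q_I) = 0.
Ionix's profit: π_I = (222 - 2Q)q_I - (98q_I). Setting ∂π_I/∂q_I = 0: 124 - 4q_I - 2(q_F + q_X) = 0.
Summing all 3 equations gives 426 − 8Q = 0, hence Q = 213/4.
Back-substituting: q_F = (183 − 213/2)/2 = 153/4, q_X = (119 − 213/2)/2 = 25/4, q_I = (124 − 213/2)/2 = 35/4.

8.75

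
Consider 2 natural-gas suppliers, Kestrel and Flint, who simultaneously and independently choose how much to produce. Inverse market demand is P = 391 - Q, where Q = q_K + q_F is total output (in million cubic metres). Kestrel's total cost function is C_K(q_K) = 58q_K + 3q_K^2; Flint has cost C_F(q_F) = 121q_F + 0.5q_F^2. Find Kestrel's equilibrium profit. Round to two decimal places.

4018.46

Kestrel's profit: π_K = (391 - Q)q_K - (58q_K + 3q_K²). Setting ∂π_K/∂q_K = 0: 333 - 8q_K - (q_F) = 0.
Flint's first-order condition: 270 - 3q_F - (q_K) = 0.
So q_K = (333 - q_F)/8 and q_F = (270 - q_K)/3.
Substituting one into the other gives q_K = 729/23 and q_F = 1827/23.
Price P = 391 - 111.1304 = 279.8696.
Kestrel's profit: 279.8696·(729/23) - 58·(729/23) - 3(729/23)² = 4018.4575.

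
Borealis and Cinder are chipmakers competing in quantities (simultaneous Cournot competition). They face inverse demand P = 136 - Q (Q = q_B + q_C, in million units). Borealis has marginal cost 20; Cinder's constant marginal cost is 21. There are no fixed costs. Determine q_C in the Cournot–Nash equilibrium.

38

Borealis's profit: π_B = (136 - Q)q_B - (20q_B). Setting ∂π_B/∂q_B = 0: 116 - 2q_B - (q_C) = 0.
Cinder's first-order condition: 115 - 2q_C - (q_B) = 0.
Rearranging gives the reaction functions q_B = (116 - q_C)/2 and q_C = (115 - q_B)/2.
Substituting one into the other gives q_B = 39 and q_C = 38.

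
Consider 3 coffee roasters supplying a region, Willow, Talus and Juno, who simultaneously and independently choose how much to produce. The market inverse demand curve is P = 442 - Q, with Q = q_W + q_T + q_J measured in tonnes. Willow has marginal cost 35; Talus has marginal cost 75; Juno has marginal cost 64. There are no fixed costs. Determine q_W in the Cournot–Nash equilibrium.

119

Willow's profit: π_W = (442 - Q)q_W - (35q_W). Setting ∂π_W/∂q_W = 0: 407 - 2q_W - (q_T + q_J) = 0.
Talus's first-order condition: 367 - 2q_T - (q_W + q_J) = 0.
Juno's profit: π_J = (442 - Q)q_J - (64q_J). Setting ∂π_J/∂q_J = 0: 378 - 2q_J - (q_W + q_T) = 0.
Summing all 3 equations gives 1152 − 4Q = 0, hence Q = 288.
Back-substituting: q_W = (407 − 288) = 119, q_T = (367 − 288) = 79, q_J = (378 − 288) = 90.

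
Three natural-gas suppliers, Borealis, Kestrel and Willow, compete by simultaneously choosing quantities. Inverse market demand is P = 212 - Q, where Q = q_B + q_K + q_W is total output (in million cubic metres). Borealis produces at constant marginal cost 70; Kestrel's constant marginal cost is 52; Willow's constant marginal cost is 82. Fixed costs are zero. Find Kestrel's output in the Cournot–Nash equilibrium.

Borealis's profit: π_B = (212 - Q)q_B - (70q_B). Setting ∂π_B/∂q_B = 0: 142 - 2q_B - (q_K + q_W) = 0.
Kestrel's first-order condition: 160 - 2q_K - (q_B + q_W) = 0.
Willow's first-order condition: 130 - 2q_W - (q_B + q_K) = 0.
Summing all 3 equations gives 432 − 4Q = 0, hence Q = 108.
Back-substituting: q_B = (142 − 108) = 34, q_K = (160 − 108) = 52, q_W = (130 − 108) = 22.

52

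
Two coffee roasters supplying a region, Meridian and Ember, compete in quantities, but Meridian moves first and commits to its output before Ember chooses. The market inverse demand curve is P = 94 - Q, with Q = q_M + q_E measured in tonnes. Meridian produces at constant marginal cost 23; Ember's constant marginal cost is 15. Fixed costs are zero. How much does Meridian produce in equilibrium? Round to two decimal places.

The follower Ember best-responds to any q_M: π_E = (94 - Q)q_E - 15q_E.
∂π_E/∂q_E = 79 - q_M - 2q_E = 0 gives the reaction function q_E = (79 - q_M)/2.
The leader anticipates this reaction. Substituting into P = 94 - Q gives P = 109/2 - (1/2)q_M, so π_M = (109/2 - (1/2)q_M)q_M - 23q_M.
Leader FOC: 63/2 - q_M = 0, so q_M = 63/2.
Then q_E = (79 - 63/2)/2 = 95/4.

31.50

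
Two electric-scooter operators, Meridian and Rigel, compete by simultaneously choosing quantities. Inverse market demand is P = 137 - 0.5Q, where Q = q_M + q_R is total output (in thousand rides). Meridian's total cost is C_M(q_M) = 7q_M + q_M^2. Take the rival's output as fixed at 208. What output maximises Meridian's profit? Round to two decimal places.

8.67

With the rival's output fixed at 208, Meridian's profit is π_M = (137 - (1/2)·208 - (1/2)q_M)q_M - (7q_M + q_M²) = (33 - (1/2)q_M)q_M - (7q_M + q_M²).
∂π_M/∂q_M = 26 - 3q_M = 0, so q_M = 26/3.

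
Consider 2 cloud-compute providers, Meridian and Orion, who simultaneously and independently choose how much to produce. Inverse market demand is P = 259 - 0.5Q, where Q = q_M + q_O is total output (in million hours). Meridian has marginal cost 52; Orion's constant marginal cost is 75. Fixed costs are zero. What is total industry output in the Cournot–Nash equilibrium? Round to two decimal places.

260.67

Meridian's profit: π_M = (259 - 0.5Q)q_M - (52q_M). Setting ∂π_M/∂q_M = 0: 207 - q_M - (1/2)(q_O) = 0.
Orion's first-order condition: 184 - q_O - (1/2)(q_M) = 0.
Rearranging gives the reaction functions q_M = (207 - (1/2)q_O) and q_O = (184 - (1/2)q_M).
Solving the pair: q_M = 460/3, q_O = 322/3.
Total output Q = 460/3 + 322/3 = 782/3.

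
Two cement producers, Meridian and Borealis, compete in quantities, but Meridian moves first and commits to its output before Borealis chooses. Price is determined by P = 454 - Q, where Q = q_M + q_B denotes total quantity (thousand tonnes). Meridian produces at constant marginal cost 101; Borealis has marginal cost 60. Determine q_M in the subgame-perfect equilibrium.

156

The follower Borealis best-responds to any q_M: π_B = (454 - Q)q_B - 60q_B.
Follower FOC: 394 - q_M - 2q_B = 0, so q_B(q_M) = (394 - q_M)/2.
The leader anticipates this reaction. Substituting into P = 454 - Q gives P = 257 - (1/2)q_M, so π_M = (257 - (1/2)q_M)q_M - 101q_M.
Leader FOC: 156 - q_M = 0, so q_M = 156.
Then q_B = (394 - 156)/2 = 119.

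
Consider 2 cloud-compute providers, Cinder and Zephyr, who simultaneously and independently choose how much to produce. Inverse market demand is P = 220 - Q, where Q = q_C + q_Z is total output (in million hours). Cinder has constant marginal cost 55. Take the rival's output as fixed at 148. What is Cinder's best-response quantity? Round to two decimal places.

With the rival's output fixed at 148, Cinder's profit is π_C = (220 - 148 - q_C)q_C - (55q_C) = (72 - q_C)q_C - (55q_C).
∂π_C/∂q_C = 17 - 2q_C = 0, so q_C = 17/2.

8.50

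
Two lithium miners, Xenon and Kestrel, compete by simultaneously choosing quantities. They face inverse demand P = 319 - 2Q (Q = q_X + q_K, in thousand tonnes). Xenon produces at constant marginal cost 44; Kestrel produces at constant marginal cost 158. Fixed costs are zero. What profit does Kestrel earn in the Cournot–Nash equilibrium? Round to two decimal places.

Xenon's profit: π_X = (319 - 2Q)q_X - (44q_X). Setting ∂π_X/∂q_X = 0: 275 - 4q_X - 2(q_K) = 0.
Kestrel's first-order condition: 161 - 4q_K - 2(q_X) = 0.
Rearranging gives the reaction functions q_X = (275 - 2q_K)/4 and q_K = (161 - 2q_X)/4.
Solving the pair: q_X = 389/6, q_K = 47/6.
Price P = 319 - 2·(218/3) = 521/3.
Kestrel's profit: (521/3 - 158)·(47/6) = 122.7222.

122.72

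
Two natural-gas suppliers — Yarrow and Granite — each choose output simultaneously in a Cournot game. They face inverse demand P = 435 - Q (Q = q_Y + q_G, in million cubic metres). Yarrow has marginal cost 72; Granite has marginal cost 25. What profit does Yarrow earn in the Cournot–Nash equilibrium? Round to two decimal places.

11095.11

Yarrow's profit: π_Y = (435 - Q)q_Y - (72q_Y). Setting ∂π_Y/∂q_Y = 0: 363 - 2q_Y - (q_G) = 0.
Granite's profit: π_G = (435 - Q)q_G - (25q_G). Setting ∂π_G/∂q_G = 0: 410 - 2q_G - (q_Y) = 0.
So q_Y = (363 - q_G)/2 and q_G = (410 - q_Y)/2.
Solving the pair: q_Y = 316/3, q_G = 457/3.
Price P = 435 - 773/3 = 532/3.
Yarrow's profit: (532/3 - 72)·(316/3) = 11095.1111.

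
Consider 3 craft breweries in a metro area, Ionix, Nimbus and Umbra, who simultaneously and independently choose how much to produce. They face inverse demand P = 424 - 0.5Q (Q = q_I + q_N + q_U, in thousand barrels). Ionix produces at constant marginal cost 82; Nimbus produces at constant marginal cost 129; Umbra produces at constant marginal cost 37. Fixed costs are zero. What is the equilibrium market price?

168

Ionix's profit: π_I = (424 - 0.5Q)q_I - (82q_I). Setting ∂π_I/∂q_I = 0: 342 - q_I - (1/2)(q_N + q_U) = 0.
Nimbus's first-order condition: 295 - q_N - (1/2)(q_I + q_U) = 0.
Umbra's profit: π_U = (424 - 0.5Q)q_U - (37q_U). Setting ∂π_U/∂q_U = 0: 387 - q_U - (1/2)(q_I + q_N) = 0.
Summing all 3 equations gives 1024 − 2Q = 0, hence Q = 512.
Back-substituting: q_I = (342 − 256)/(1/2) = 172, q_N = (295 − 256)/(1/2) = 78, q_U = (387 − 256)/(1/2) = 262.
Total output Q = 512, so price P = 424 - (1/2)·512 = 168.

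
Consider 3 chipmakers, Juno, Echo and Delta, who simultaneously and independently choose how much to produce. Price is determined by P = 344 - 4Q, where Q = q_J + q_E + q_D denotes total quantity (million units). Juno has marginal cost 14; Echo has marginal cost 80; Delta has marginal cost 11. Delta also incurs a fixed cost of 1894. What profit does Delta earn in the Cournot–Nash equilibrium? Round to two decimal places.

Juno's profit: π_J = (344 - 4Q)q_J - (14q_J). Setting ∂π_J/∂q_J = 0: 330 - 8q_J - 4(q_E + q_D) = 0.
Echo's first-order condition: 264 - 8q_E - 4(q_J + q_D) = 0.
Delta's profit: π_D = (344 - 4Q)q_D - (11q_D). Setting ∂π_D/∂q_D = 0: 333 - 8q_D - 4(q_J + q_E) = 0.
Summing all 3 equations gives 927 − 16Q = 0, hence Q = 927/16.
Back-substituting: q_J = (330 − 927/4)/4 = 393/16, q_E = (264 − 927/4)/4 = 129/16, q_D = (333 − 927/4)/4 = 405/16.
Price P = 344 - 4·(927/16) = 449/4.
Delta's profit: (449/4 - 11)·(405/16) - 1894 = 668.8906.

668.89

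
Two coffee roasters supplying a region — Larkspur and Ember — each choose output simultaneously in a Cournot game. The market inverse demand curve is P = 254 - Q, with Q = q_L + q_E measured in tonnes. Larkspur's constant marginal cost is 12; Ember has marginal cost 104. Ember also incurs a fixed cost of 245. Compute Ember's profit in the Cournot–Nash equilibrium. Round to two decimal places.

Larkspur's profit: π_L = (254 - Q)q_L - (12q_L). Setting ∂π_L/∂q_L = 0: 242 - 2q_L - (q_E) = 0.
Ember's profit: π_E = (254 - Q)q_E - (104q_E). Setting ∂π_E/∂q_E = 0: 150 - 2q_E - (q_L) = 0.
Rearranging gives the reaction functions q_L = (242 - q_E)/2 and q_E = (150 - q_L)/2.
Substituting one into the other gives q_L = 334/3 and q_E = 58/3.
Price P = 254 - 392/3 = 370/3.
Ember's profit: (370/3 - 104)·(58/3) - 245 = 1159/9.

128.78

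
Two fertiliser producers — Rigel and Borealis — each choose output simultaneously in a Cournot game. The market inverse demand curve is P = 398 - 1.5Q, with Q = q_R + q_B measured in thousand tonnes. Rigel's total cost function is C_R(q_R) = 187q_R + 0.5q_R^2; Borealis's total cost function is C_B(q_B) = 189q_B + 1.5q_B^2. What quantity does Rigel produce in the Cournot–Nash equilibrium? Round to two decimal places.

43.79

Rigel's profit: π_R = (398 - 1.5Q)q_R - (187q_R + (1/2)q_R²). Setting ∂π_R/∂q_R = 0: 211 - 4q_R - (3/2)(q_B) = 0.
Borealis's profit: π_B = (398 - 1.5Q)q_B - (189q_B + (3/2)q_B²). Setting ∂π_B/∂q_B = 0: 209 - 6q_B - (3/2)(q_R) = 0.
Rearranging gives the reaction functions q_R = (211 - (3/2)q_B)/4 and q_B = (209 - (3/2)q_R)/6.
Substituting one into the other gives q_R = 1270/29 and q_B = 23.8851.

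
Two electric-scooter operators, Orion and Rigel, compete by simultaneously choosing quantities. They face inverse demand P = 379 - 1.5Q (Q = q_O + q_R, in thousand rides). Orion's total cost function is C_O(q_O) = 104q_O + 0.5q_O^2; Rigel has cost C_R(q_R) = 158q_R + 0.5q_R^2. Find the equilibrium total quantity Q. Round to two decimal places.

Orion's profit: π_O = (379 - 1.5Q)q_O - (104q_O + (1/2)q_O²). Setting ∂π_O/∂q_O = 0: 275 - 4q_O - (3/2)(q_R) = 0.
Rigel's first-order condition: 221 - 4q_R - (3/2)(q_O) = 0.
Best responses: q_O = (275 - (3/2)q_R)/4, q_R = (221 - (3/2)q_O)/4.
Solving the pair: q_O = 55.8909, q_R = 1886/55.
Total output Q = 55.8909 + 1886/55 = 992/11.

90.18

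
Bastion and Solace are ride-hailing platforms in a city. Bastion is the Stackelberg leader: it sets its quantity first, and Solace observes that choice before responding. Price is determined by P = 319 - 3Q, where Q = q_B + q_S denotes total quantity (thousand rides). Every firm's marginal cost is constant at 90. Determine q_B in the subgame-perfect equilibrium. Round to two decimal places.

38.17

Solve by backward induction. Given q_B, the follower Solace maximises π_S = (319 - 3q_B - 3q_S)q_S - 90q_S.
Follower FOC: 229 - 3q_B - 6q_S = 0, so q_S(q_B) = (229 - 3q_B)/6.
The leader anticipates this reaction. Substituting into P = 319 - 3Q gives P = 409/2 - (3/2)q_B, so π_B = (409/2 - (3/2)q_B)q_B - 90q_B.
The leader's first-order condition 229/2 - 3q_B = 0 yields q_B = 229/6.
Then q_S = (229 - 3·(229/6))/6 = 229/12.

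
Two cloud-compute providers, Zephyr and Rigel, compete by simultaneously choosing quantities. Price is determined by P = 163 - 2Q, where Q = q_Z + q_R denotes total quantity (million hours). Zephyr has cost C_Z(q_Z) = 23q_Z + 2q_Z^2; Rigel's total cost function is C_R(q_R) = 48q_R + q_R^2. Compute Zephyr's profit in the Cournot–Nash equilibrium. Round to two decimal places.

Zephyr's profit: π_Z = (163 - 2Q)q_Z - (23q_Z + 2q_Z²). Setting ∂π_Z/∂q_Z = 0: 140 - 8q_Z - 2(q_R) = 0.
Rigel's profit: π_R = (163 - 2Q)q_R - (48q_R + q_R²). Setting ∂π_R/∂q_R = 0: 115 - 6q_R - 2(q_Z) = 0.
Best responses: q_Z = (140 - 2q_R)/8, q_R = (115 - 2q_Z)/6.
Substituting one into the other gives q_Z = 305/22 and q_R = 160/11.
Price P = 163 - 2·(625/22) = 1168/11.
Zephyr's profit: (1168/11)·(305/22) - 23·(305/22) - 2(305/22)² = 768.8017.

768.80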